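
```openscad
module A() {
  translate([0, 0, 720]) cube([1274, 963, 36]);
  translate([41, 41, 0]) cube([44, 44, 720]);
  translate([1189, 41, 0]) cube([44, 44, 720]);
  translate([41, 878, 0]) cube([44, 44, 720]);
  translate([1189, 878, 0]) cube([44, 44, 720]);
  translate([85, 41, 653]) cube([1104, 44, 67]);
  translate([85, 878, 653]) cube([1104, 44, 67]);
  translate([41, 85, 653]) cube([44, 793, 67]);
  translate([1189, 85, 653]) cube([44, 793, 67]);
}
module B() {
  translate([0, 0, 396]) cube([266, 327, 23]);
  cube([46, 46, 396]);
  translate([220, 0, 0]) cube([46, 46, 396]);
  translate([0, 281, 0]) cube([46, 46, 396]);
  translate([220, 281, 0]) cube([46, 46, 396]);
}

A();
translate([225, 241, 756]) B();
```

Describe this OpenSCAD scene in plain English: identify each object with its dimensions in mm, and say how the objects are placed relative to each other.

A is a table with a 1274×963 mm rectangular top, 36 mm thick, top surface at z = 756 mm, supported by four 44×44 mm square legs, each inset 41 mm from the nearest pair of top edges, running from the floor. Four apron rails, 44 mm thick and 67 mm tall, run between adjacent legs with their top edges flush with the underside of the top and their outer faces flush with the legs' outer faces.

B is a simple wooden stool: a rectangular seat 266 mm (x) by 327 mm (y), 23 mm thick, top face at z = 419 mm, on four square legs, each 46×46 mm in cross-section. The legs rest on z = 0, each flush with a corner of the seat.

The stool is on top of the table.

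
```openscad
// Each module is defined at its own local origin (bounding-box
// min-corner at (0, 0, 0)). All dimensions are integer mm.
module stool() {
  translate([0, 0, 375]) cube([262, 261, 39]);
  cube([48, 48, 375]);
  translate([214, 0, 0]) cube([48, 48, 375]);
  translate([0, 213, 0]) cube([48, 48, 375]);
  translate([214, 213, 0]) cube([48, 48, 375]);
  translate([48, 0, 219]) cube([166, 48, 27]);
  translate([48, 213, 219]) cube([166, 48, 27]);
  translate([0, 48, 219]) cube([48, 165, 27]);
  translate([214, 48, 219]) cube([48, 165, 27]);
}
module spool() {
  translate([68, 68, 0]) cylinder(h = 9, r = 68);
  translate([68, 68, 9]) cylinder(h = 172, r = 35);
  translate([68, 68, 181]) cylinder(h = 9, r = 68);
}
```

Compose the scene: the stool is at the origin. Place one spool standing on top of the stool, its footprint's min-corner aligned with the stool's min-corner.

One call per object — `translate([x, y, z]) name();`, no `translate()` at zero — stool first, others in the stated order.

stool();
translate([0, 0, 414]) spool();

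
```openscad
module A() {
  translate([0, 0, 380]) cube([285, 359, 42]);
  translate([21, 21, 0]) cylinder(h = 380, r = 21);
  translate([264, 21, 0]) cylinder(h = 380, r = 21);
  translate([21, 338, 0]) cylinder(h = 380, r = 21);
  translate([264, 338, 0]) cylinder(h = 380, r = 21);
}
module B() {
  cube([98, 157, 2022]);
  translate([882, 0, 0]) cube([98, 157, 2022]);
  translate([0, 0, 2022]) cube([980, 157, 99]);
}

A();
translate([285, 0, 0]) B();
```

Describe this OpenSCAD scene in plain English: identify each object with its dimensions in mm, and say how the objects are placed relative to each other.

A is a four-legged stool. The seat is 285×359 mm, 42 mm thick, top at z = 422 mm. It stands on four round legs, each 42 mm in diameter, from z = 0 to the seat underside, each leg's axis is inset half a diameter from the nearest pair of seat edges (so the leg's bounding box is flush with the corner).

B is a rectangular door frame: two vertical jambs of 98×157 mm section, 2022 mm tall, with a clear opening 784 mm wide between their inner faces. A header 99 mm tall and 157 mm deep lies on top of the jambs and spans the full outside width.

The door frame is against the stool's +x side, with their −y faces flush.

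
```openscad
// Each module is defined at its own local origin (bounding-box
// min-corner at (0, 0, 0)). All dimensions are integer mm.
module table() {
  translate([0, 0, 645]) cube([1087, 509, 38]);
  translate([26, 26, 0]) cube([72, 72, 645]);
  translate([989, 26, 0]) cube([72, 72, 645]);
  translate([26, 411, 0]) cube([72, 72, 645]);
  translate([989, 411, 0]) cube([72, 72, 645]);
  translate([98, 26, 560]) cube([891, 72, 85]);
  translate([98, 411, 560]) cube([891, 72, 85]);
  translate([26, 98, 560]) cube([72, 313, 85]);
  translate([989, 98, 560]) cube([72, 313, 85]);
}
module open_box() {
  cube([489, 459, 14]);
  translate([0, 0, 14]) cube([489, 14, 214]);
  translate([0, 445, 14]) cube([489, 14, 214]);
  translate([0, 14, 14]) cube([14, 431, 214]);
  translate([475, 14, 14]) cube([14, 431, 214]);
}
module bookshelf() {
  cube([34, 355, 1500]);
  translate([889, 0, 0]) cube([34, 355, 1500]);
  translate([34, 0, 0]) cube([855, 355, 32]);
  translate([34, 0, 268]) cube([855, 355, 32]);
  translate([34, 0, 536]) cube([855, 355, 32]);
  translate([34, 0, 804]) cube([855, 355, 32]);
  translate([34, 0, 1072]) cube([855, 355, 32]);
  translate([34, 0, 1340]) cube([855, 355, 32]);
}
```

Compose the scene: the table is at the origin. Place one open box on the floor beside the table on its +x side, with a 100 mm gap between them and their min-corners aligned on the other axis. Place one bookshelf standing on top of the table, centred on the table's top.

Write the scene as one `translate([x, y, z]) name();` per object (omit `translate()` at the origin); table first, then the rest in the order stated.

table();
translate([1187, 0, 0]) open_box();
translate([82, 77, 683]) bookshelf();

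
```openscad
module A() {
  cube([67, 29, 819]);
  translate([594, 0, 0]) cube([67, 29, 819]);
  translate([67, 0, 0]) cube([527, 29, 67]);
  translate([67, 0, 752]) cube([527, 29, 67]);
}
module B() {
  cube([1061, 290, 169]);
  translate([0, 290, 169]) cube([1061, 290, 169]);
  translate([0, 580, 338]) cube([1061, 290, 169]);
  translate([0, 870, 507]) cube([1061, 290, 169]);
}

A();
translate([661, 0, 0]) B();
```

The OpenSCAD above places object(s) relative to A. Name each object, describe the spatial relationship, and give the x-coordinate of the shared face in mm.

The picture frame's +x face and the staircase's −x face are both at x = 661 mm.

A is a picture frame. B is a staircase. The staircase is against the picture frame's +x side, with their −y faces flush. The x-coordinate of the shared face is 661 mm.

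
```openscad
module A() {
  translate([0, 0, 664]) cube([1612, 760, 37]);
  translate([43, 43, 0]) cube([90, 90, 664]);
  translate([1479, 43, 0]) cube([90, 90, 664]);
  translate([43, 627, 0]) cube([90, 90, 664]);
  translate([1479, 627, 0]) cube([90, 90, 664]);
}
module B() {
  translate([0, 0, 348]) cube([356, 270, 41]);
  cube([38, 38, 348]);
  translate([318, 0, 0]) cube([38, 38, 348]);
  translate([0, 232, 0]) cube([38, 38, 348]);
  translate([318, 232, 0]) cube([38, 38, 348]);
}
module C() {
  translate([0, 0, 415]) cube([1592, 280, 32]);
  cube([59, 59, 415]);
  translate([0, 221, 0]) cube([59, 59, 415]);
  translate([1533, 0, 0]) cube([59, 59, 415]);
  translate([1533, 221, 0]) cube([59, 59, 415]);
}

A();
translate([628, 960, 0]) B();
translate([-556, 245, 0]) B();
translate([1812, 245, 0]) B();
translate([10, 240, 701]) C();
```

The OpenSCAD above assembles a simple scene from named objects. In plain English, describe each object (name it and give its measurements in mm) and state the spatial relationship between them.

A is a rectangular dining table. The top is 1612×760×37 mm with its upper surface at z = 701 mm. It stands on four 90×90 mm square legs, each inset 43 mm from the nearest pair of top edges, running from the floor to the underside of the top.

B is a four-legged stool. The seat is 356×270 mm, 41 mm thick, top at z = 389 mm. It stands on four square legs, each 38×38 mm in cross-section, from z = 0 to the seat underside, each flush with a corner of the seat.

C is a bench: a 1592×280 mm seat slab, 32 mm thick, top at z = 447 mm, on four 59×59 mm square legs flush with the seat corners and standing on z = 0.

Three stools sit around the table at the +y, −x, +x sides. The bench is on top of the table, centred.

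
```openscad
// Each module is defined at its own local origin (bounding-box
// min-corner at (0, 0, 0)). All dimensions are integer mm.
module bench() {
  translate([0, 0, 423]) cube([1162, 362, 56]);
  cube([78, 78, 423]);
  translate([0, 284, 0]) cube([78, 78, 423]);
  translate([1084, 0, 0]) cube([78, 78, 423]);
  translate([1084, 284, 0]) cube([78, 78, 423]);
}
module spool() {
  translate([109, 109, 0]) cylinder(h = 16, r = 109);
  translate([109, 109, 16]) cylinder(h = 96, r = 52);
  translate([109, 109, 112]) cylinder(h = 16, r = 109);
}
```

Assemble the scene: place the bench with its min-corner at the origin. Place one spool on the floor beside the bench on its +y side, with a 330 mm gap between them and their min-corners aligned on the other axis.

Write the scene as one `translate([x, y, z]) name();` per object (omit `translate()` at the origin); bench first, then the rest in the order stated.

bench();
translate([0, 692, 0]) spool();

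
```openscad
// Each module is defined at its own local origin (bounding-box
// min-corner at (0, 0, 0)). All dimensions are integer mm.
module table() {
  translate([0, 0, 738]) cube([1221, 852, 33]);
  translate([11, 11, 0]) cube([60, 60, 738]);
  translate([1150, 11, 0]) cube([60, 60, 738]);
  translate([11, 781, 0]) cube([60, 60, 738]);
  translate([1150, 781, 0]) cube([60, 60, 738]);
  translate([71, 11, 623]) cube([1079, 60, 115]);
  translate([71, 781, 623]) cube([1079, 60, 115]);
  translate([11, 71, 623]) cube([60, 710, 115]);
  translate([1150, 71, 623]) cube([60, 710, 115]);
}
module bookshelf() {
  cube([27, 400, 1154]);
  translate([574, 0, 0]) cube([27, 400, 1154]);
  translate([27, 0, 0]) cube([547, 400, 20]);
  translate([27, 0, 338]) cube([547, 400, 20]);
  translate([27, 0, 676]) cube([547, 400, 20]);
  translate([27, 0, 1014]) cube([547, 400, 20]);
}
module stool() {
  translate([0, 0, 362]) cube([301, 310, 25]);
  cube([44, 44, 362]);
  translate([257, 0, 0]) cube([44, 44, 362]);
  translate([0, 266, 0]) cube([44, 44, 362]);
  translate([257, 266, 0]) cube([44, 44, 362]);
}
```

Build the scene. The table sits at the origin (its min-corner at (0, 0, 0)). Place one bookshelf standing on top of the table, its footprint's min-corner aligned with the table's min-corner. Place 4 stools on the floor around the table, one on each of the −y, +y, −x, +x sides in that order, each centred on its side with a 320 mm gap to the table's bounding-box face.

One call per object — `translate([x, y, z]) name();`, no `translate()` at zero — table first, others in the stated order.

table();
translate([0, 0, 771]) bookshelf();
translate([460, -630, 0]) stool();
translate([460, 1172, 0]) stool();
translate([-621, 271, 0]) stool();
translate([1541, 271, 0]) stool();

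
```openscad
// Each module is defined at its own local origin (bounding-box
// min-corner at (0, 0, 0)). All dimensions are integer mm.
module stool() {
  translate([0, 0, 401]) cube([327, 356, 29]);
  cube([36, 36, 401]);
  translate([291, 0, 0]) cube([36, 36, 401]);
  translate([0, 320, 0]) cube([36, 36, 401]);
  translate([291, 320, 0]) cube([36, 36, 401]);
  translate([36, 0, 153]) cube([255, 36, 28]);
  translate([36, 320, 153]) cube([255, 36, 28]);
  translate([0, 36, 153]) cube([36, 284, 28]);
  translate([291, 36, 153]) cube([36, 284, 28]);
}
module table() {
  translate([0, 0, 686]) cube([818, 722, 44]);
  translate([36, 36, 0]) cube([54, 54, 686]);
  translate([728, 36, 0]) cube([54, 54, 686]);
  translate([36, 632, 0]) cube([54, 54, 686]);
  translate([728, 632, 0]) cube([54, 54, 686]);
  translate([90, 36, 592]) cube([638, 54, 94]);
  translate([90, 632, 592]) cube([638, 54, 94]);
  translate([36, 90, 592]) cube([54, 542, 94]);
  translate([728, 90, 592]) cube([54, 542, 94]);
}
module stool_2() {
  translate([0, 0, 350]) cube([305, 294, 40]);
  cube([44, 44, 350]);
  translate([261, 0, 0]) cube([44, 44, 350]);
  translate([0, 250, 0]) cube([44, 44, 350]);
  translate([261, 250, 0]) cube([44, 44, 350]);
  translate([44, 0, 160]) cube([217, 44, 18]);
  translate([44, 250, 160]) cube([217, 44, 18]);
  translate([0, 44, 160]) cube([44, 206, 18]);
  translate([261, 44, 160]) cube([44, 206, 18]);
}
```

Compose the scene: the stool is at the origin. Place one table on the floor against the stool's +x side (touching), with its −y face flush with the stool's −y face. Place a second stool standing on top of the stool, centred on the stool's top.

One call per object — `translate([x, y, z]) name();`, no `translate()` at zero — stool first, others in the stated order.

stool();
translate([327, 0, 0]) table();
translate([11, 31, 430]) stool_2();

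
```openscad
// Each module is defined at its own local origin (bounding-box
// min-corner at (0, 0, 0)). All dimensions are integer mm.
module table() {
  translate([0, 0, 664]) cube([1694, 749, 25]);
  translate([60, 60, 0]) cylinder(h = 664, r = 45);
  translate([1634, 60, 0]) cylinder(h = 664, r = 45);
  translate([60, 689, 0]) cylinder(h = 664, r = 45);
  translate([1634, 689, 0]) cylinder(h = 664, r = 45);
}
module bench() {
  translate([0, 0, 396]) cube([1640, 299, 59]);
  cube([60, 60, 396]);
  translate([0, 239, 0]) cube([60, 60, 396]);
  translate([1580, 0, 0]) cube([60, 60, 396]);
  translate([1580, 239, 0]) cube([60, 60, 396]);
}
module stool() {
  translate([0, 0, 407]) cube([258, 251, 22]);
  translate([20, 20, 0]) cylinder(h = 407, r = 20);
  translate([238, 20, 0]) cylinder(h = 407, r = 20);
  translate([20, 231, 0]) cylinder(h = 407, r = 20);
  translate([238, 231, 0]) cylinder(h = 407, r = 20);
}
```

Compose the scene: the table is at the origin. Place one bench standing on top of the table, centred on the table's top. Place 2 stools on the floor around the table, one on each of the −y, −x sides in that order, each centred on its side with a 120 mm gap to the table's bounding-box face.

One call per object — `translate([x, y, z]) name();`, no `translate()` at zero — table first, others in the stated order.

table();
translate([27, 225, 689]) bench();
translate([718, -371, 0]) stool();
translate([-378, 249, 0]) stool();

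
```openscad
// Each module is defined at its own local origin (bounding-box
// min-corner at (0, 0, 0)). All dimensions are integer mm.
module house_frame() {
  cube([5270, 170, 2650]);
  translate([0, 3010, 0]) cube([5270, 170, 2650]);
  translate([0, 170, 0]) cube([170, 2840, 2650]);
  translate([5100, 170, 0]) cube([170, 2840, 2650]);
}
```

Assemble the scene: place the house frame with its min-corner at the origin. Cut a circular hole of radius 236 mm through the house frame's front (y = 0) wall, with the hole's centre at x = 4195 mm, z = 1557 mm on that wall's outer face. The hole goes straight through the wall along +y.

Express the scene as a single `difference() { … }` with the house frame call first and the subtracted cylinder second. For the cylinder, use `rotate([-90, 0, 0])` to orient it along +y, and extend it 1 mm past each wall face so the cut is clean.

difference() {
  house_frame();
  translate([4195, -1, 1557]) rotate([-90, 0, 0]) cylinder(h = 172, r = 236);
}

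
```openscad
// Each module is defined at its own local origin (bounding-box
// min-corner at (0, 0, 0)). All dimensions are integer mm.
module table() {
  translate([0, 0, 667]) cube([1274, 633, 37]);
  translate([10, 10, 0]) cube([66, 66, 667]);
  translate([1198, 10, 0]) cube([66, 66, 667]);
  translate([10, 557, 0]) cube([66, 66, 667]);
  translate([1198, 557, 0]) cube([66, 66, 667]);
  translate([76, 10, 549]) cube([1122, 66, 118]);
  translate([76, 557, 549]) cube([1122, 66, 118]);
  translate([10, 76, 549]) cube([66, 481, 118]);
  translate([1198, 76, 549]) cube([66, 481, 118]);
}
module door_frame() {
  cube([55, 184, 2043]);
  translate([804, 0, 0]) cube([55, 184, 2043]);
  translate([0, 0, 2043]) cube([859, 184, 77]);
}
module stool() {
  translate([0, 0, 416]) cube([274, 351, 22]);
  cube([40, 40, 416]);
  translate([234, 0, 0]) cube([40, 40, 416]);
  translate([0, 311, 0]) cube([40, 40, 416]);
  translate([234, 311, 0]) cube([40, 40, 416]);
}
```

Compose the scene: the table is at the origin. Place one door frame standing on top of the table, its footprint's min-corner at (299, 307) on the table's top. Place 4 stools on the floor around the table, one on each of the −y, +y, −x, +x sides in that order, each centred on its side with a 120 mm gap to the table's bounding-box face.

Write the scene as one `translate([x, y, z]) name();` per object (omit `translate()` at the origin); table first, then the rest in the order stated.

table();
translate([299, 307, 704]) door_frame();
translate([500, -471, 0]) stool();
translate([500, 753, 0]) stool();
translate([-394, 141, 0]) stool();
translate([1394, 141, 0]) stool();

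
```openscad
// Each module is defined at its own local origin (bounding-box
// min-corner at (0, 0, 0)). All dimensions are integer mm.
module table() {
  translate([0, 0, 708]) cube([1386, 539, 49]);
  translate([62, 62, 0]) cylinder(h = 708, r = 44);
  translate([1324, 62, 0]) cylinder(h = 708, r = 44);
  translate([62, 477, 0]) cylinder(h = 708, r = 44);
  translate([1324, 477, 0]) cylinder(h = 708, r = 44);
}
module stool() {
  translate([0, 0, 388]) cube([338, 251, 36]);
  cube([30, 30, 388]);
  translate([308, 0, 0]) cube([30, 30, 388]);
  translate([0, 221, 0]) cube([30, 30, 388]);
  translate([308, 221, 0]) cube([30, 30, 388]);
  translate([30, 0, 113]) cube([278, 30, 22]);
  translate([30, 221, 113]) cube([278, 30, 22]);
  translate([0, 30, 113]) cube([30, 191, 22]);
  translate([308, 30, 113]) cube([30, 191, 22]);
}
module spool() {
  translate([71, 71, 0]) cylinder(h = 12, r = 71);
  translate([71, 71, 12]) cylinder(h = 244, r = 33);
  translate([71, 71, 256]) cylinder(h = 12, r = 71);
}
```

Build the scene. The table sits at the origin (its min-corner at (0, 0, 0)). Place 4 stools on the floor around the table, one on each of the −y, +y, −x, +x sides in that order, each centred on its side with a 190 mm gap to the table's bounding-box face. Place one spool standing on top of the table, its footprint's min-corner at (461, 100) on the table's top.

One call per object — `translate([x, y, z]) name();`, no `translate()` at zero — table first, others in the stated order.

table();
translate([524, -441, 0]) stool();
translate([524, 729, 0]) stool();
translate([-528, 144, 0]) stool();
translate([1576, 144, 0]) stool();
translate([461, 100, 757]) spool();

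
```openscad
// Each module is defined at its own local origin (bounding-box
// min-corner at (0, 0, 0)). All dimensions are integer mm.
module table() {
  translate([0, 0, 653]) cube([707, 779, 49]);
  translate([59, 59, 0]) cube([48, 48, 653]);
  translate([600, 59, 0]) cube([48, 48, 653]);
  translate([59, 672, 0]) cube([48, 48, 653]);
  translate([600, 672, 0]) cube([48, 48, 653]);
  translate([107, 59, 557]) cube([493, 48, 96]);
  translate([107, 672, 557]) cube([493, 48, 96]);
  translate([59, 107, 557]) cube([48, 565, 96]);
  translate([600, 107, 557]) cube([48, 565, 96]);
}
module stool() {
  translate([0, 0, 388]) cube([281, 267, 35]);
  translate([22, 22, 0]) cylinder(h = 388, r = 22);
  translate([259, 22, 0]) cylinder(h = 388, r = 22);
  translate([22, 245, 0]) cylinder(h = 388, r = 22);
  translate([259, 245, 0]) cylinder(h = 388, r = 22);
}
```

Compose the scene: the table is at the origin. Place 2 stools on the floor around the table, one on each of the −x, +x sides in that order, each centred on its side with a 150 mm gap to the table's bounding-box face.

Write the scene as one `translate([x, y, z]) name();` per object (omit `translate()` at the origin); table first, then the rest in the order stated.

table();
translate([-431, 256, 0]) stool();
translate([857, 256, 0]) stool();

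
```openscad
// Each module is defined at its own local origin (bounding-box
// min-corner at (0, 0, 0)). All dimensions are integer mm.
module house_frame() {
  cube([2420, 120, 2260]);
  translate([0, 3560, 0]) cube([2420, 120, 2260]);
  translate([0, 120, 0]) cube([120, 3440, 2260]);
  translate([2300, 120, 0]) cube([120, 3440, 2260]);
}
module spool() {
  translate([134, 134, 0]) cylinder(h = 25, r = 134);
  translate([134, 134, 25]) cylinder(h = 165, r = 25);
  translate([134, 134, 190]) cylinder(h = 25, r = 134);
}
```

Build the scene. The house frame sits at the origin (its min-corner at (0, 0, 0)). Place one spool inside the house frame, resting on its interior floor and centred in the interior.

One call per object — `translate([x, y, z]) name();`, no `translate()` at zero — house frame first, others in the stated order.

house_frame();
translate([1076, 1706, 0]) spool();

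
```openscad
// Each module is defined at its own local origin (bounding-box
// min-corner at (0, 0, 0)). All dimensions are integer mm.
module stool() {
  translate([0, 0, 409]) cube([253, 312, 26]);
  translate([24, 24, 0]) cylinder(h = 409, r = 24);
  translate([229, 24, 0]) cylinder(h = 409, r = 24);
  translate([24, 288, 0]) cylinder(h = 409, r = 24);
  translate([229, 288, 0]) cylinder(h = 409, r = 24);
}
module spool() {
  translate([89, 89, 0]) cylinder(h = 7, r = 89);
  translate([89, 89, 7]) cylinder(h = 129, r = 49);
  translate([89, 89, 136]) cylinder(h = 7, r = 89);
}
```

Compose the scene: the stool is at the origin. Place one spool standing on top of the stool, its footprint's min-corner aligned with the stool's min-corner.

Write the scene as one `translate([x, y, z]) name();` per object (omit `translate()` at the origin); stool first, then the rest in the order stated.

stool();
translate([0, 0, 435]) spool();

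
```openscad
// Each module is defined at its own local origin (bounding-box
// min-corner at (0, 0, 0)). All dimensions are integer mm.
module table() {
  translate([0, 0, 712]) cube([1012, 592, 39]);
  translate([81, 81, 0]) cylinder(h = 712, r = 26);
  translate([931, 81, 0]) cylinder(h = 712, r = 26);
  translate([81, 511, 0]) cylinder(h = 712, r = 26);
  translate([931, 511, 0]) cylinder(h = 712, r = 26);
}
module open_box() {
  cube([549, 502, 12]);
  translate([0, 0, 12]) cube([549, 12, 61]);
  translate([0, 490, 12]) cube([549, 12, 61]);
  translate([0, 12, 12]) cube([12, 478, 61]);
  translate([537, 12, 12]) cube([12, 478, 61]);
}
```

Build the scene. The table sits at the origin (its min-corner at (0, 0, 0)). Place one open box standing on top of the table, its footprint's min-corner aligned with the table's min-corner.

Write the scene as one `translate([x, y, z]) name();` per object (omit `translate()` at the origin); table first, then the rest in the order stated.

table();
translate([0, 0, 751]) open_box();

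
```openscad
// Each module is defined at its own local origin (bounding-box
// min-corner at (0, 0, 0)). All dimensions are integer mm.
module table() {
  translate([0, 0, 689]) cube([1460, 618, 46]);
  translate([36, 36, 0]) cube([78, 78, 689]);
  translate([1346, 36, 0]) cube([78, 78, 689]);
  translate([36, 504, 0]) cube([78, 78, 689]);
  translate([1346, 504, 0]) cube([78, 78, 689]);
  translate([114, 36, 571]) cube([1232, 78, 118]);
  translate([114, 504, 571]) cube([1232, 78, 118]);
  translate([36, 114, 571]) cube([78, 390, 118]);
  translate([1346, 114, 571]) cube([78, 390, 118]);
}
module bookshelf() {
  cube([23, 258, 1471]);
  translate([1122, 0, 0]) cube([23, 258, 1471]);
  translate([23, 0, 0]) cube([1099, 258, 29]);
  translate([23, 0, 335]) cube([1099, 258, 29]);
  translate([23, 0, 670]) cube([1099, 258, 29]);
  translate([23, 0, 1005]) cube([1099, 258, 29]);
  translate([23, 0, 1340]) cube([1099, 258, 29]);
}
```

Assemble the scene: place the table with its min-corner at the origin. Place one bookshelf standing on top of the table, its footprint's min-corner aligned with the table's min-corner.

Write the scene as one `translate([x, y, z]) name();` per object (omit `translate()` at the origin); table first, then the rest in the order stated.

table();
translate([0, 0, 735]) bookshelf();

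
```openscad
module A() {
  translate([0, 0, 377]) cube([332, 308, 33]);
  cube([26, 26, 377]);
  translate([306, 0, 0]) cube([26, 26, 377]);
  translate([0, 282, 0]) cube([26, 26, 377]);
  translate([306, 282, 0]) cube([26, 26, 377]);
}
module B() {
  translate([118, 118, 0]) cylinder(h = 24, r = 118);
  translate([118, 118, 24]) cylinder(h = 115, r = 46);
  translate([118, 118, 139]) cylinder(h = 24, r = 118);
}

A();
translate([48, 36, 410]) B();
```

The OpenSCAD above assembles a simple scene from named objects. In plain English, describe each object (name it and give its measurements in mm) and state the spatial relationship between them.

A is a four-legged stool. The seat is 332×308 mm, 33 mm thick, top at z = 410 mm. It stands on four square legs, each 26×26 mm in cross-section, from z = 0 to the seat underside, each flush with a corner of the seat.

B is a spool: two coaxial disc flanges of radius 118 mm and thickness 24 mm, joined by a core cylinder of radius 46 mm and height 115 mm. The lower flange rests on z = 0 and the three cylinders share a vertical axis.

The spool is on top of the stool, centred.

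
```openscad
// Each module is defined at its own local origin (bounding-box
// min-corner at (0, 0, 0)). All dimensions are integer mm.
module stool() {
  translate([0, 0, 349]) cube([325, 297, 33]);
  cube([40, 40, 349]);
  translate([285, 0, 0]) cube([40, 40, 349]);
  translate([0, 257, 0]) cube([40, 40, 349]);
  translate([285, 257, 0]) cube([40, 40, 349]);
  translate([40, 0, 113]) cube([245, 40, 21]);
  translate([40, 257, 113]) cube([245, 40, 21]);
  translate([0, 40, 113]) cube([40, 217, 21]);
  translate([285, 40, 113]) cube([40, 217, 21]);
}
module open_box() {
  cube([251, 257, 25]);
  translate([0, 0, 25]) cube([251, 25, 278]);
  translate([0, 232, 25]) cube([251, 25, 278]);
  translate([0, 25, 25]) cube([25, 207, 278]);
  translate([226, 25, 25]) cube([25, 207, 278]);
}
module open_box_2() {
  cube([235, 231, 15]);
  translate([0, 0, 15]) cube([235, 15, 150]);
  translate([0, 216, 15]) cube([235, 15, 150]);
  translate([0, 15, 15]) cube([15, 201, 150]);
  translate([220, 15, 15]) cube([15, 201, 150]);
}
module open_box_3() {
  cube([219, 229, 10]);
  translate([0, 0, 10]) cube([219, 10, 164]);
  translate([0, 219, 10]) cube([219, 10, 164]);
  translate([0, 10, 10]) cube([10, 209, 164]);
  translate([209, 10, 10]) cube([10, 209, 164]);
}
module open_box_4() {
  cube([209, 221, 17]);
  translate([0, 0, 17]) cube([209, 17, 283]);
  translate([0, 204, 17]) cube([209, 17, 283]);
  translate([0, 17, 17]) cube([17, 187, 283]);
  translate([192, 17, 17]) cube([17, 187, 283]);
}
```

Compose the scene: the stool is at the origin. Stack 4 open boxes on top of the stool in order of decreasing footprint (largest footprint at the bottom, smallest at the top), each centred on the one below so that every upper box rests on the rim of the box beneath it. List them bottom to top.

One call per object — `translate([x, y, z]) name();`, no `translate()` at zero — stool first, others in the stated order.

stool();
translate([37, 20, 382]) open_box();
translate([45, 33, 685]) open_box_2();
translate([53, 34, 850]) open_box_3();
translate([58, 38, 1024]) open_box_4();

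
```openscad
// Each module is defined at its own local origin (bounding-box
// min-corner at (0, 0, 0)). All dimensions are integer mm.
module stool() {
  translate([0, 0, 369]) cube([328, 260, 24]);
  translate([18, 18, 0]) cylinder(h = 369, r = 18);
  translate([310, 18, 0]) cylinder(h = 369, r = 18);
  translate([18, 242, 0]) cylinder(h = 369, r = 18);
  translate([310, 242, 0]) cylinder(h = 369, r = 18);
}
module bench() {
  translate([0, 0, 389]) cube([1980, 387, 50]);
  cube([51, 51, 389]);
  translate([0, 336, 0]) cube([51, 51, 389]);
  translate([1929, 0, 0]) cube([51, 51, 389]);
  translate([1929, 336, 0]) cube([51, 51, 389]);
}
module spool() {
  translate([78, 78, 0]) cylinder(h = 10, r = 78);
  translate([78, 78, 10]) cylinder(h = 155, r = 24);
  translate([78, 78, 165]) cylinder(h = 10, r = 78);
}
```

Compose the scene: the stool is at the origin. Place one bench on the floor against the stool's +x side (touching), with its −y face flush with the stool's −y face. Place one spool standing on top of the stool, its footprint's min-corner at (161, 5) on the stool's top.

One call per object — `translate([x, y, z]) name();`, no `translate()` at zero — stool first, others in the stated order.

stool();
translate([328, 0, 0]) bench();
translate([161, 5, 393]) spool();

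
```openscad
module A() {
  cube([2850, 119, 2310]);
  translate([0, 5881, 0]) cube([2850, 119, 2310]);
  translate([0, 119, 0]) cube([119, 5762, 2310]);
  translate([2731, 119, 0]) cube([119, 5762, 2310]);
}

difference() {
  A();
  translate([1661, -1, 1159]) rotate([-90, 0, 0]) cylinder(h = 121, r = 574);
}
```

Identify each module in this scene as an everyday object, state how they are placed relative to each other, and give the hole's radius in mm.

A is a house frame. The house frame has a circular hole through its front wall. The hole's radius is 574 mm.

The subtracted cylinder has r = 574 mm.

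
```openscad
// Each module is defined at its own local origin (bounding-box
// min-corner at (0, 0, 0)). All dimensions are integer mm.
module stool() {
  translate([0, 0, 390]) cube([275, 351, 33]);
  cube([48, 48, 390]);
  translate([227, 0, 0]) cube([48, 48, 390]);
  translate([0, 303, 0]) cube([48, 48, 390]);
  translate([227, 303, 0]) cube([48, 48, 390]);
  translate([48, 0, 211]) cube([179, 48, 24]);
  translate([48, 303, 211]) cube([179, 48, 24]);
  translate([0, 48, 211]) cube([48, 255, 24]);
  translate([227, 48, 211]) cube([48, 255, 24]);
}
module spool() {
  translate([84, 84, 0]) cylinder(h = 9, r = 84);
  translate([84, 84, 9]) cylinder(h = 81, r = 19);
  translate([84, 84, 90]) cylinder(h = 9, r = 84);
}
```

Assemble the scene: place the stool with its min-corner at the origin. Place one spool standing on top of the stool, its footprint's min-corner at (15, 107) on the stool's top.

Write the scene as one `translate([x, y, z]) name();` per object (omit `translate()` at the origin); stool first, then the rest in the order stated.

stool();
translate([15, 107, 423]) spool();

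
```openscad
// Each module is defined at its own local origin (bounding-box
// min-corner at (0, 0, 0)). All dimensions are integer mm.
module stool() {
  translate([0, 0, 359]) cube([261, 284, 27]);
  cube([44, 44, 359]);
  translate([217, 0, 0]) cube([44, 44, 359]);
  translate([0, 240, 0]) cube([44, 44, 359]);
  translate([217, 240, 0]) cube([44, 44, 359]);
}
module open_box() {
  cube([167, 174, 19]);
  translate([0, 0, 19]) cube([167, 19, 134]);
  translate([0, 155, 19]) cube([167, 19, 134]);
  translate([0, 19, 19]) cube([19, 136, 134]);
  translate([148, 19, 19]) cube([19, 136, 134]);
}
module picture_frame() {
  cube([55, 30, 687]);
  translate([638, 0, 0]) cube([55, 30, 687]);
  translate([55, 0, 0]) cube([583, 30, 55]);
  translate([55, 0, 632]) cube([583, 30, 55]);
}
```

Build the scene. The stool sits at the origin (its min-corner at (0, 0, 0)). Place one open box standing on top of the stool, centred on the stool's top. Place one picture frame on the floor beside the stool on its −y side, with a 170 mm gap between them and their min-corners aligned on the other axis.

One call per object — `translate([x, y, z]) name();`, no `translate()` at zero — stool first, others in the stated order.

stool();
translate([47, 55, 386]) open_box();
translate([0, -200, 0]) picture_frame();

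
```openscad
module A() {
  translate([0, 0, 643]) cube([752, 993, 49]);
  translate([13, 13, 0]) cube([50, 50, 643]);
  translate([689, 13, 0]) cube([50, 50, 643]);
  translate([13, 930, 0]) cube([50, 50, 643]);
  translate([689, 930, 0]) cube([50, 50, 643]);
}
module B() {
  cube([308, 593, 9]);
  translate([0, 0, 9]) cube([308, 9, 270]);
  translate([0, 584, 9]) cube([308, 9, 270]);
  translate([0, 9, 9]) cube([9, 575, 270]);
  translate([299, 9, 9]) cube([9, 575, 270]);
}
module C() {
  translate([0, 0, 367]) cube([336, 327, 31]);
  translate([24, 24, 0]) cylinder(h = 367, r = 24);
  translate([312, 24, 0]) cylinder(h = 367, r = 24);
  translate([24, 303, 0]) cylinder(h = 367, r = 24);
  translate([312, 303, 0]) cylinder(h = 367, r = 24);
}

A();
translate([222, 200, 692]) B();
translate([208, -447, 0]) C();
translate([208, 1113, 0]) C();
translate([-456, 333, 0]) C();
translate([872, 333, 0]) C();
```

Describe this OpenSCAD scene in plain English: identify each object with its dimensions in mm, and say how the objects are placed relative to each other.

A is a rectangular dining table. The top is 752×993×49 mm with its upper surface at z = 692 mm. It stands on four 50×50 mm square legs, each inset 13 mm from the nearest pair of top edges, running from the floor to the underside of the top.

B is an open storage box with external size 308×593×279 mm and wall thickness 9 mm (the base is also 9 mm thick). The base covers the whole footprint; the four walls stand on the base, with the y-facing walls full-width and the x-facing walls fitting between their inner faces.

C is a four-legged stool. The seat is 336×327 mm, 31 mm thick, top at z = 398 mm. It stands on four round legs, each 48 mm in diameter, from z = 0 to the seat underside, each leg's axis is inset half a diameter from the nearest pair of seat edges (so the leg's bounding box is flush with the corner).

The open box is on top of the table, centred. Four stools sit around the table at the −y, +y, −x, +x sides.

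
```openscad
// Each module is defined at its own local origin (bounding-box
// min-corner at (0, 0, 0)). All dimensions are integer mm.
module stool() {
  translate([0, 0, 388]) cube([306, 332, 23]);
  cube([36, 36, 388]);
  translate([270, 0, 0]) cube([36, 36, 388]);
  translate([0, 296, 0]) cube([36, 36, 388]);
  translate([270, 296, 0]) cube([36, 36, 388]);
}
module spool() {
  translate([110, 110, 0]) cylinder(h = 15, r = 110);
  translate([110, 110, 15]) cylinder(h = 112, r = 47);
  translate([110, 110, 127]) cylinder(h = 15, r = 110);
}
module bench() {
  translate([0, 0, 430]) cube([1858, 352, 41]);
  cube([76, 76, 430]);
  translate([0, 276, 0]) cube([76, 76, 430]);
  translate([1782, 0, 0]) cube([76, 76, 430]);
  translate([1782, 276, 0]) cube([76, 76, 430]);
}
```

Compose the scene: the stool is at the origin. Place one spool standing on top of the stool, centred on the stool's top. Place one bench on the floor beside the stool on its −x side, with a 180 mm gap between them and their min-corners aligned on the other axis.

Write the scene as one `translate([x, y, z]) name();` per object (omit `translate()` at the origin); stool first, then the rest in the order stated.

stool();
translate([43, 56, 411]) spool();
translate([-2038, 0, 0]) bench();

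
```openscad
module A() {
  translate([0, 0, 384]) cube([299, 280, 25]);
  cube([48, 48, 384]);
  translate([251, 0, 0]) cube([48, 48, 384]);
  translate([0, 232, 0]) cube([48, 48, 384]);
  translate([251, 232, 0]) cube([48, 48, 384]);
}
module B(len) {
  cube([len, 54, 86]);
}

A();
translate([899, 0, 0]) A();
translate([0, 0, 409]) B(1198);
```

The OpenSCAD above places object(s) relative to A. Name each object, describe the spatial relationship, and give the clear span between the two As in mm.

Second stool starts at x = 899; first ends at x = 299; clear span = 899 − 299 = 600 mm.

A is a stool. B is a beam. A beam spans the tops of two stools. The clear span between the two stools is 600 mm.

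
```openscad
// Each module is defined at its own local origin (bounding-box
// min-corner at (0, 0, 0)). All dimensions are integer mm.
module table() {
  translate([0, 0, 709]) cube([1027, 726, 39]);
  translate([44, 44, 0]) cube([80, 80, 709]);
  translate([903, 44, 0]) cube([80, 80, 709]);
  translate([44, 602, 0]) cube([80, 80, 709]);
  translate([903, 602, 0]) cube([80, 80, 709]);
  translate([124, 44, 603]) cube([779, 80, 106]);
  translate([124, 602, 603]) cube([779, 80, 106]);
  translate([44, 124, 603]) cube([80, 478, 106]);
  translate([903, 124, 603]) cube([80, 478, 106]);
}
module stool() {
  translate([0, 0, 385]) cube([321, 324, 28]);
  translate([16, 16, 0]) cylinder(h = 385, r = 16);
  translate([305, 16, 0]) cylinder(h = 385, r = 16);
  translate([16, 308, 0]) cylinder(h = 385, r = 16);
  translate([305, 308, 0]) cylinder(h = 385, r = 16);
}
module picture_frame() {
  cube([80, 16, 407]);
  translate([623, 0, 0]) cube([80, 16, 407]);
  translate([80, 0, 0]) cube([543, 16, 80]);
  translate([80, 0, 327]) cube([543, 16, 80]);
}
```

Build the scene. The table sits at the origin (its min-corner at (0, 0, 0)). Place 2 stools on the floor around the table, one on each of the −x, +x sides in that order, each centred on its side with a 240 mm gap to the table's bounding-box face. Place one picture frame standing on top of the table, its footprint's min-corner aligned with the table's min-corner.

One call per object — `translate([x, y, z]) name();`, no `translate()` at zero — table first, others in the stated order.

table();
translate([-561, 201, 0]) stool();
translate([1267, 201, 0]) stool();
translate([0, 0, 748]) picture_frame();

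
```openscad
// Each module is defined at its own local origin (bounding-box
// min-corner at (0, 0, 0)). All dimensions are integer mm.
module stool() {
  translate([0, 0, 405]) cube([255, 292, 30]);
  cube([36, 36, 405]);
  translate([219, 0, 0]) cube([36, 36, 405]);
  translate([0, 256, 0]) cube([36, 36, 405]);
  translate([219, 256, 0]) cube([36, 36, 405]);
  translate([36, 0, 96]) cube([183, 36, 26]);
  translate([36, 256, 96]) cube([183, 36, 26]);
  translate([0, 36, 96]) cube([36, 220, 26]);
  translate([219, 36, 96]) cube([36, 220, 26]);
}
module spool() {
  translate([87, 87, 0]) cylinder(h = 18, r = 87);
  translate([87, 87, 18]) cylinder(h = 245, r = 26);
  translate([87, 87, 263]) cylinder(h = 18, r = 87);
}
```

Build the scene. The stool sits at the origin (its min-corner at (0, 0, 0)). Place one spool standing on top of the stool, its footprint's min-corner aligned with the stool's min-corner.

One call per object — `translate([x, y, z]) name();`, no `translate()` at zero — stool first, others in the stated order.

stool();
translate([0, 0, 435]) spool();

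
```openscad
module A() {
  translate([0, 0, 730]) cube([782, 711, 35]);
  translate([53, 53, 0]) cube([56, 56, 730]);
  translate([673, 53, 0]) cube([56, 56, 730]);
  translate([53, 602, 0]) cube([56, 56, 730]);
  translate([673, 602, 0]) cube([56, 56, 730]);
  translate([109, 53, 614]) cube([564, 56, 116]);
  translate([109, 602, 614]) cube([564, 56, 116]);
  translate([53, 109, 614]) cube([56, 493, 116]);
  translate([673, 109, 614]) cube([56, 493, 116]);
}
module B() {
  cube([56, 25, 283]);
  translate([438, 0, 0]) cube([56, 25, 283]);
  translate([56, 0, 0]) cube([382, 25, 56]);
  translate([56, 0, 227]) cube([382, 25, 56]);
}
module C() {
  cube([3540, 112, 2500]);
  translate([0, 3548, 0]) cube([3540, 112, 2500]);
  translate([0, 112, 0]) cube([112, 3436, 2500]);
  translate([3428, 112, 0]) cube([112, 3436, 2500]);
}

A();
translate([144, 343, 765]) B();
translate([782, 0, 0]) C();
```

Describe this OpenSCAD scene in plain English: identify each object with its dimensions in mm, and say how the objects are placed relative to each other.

A is a table with a 782×711 mm rectangular top, 35 mm thick, top surface at z = 765 mm, supported by four 56×56 mm square legs, each inset 53 mm from the nearest pair of top edges, running from the floor. Four apron rails, 56 mm thick and 116 mm tall, run between adjacent legs with their top edges flush with the underside of the top and their outer faces flush with the legs' outer faces.

B is a rectangular picture frame lying in the x–z plane (depth along y). The opening is 382 mm wide (x) by 171 mm tall (z), surrounded by a border 56 mm wide on all four sides. The frame is 25 mm deep and is made of two full-height vertical stiles with two horizontal rails fitted between them.

C is a box-shaped house frame (walls only): outside footprint 3540×3660 mm, wall height 2500 mm, wall thickness 112 mm. The two y-facing walls run the full x-width; the two x-facing walls fit between the inner faces of the y-facing walls.

The picture frame is on top of the table, centred. The house frame is against the table's +x side, with their −y faces flush.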